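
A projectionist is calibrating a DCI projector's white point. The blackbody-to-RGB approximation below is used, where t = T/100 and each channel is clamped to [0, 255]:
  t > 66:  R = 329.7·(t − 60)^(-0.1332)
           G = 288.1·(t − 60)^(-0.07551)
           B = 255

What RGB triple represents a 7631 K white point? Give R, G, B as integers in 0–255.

t = 7631/100 = 76.31; the t > 66 branch applies.
R = 329.7·(76.31 − 60)^(-0.1332) = 329.7·16.31^(-0.1332) = 329.7·0.68945 = 227.311.
G = 288.1·(76.31 − 60)^(-0.07551) = 288.1·16.31^(-0.07551) = 288.1·0.80993 = 233.341.
B = 255 by definition for t > 66.
Rounded: (227, 233, 255).

R=227, G=233, B=255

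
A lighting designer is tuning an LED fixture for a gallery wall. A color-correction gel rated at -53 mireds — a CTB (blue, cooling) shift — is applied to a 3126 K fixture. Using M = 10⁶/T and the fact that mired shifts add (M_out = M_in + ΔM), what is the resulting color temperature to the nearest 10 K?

3750 K

M_in = 10⁶/3126 = 319.90 mireds.
M_out = 319.90 + (-53) = 266.90 mireds.
T_out = 10⁶/266.90 = 3746.8 K → 3750 K.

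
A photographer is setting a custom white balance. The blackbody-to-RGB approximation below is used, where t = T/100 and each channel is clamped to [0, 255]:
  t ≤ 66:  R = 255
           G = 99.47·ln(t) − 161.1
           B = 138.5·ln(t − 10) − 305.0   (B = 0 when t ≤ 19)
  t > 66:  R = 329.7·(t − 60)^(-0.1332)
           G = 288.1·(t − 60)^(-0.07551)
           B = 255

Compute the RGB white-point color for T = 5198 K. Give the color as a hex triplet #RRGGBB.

t = 5198/100 = 51.98; the t ≤ 66 branch applies.
R = 255 by definition for t ≤ 66.
G = 99.47·ln 51.98 − 161.1 = 99.47·3.9509 − 161.1 = 231.892.
B = 138.5·ln(51.98 − 10) − 305.0 = 138.5·ln 41.98 − 305.0 = 138.5·3.7372 − 305.0 = 212.601.
Rounded: (255, 232, 213).
In hex: #FFE8D5.

#FFE8D5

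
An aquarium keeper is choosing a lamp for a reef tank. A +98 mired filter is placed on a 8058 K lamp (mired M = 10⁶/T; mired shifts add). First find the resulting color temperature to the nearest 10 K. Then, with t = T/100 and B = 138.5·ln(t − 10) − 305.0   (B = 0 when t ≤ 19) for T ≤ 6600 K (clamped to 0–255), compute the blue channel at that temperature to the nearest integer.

M_in = 10⁶/8058 = 124.10; M_out = 124.10 + (+98) = 222.10.
T_out = 10⁶/222.10 = 4502.5 K → 4500 K; t = 45.
B = 138.5·ln(45 − 10) − 305.0 = 138.5·ln 35 − 305.0 = 138.5·3.5553 − 305.0 = 187.416.
Rounded: 187.

187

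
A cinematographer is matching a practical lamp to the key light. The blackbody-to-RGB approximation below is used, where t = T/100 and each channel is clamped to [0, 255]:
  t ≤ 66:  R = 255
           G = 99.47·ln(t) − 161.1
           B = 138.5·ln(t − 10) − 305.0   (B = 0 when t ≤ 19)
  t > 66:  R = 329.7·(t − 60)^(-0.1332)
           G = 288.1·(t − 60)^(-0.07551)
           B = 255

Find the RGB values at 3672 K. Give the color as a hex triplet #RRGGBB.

#FFC596

t = 3672/100 = 36.72; the t ≤ 66 branch applies.
R = 255 by definition for t ≤ 66.
G = 99.47·ln 36.72 − 161.1 = 99.47·3.6033 − 161.1 = 197.322.
B = 138.5·ln(36.72 − 10) − 305.0 = 138.5·ln 26.72 − 305.0 = 138.5·3.2854 − 305.0 = 150.030.
Rounded: (255, 197, 150).
In hex: #FFC596.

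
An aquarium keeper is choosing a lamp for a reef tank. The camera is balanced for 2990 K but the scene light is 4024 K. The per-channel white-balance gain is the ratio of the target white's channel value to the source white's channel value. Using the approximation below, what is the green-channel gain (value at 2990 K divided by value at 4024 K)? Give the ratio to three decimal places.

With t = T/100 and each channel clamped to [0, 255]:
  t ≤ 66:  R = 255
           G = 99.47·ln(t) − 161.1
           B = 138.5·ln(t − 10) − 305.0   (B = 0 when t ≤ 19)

At 4024 K (t = 40.24):
  G = 99.47·ln 40.24 − 161.1 = 99.47·3.6949 − 161.1 = 206.428.
At 2990 K (t = 29.9):
  G = 99.47·ln 29.9 − 161.1 = 99.47·3.3979 − 161.1 = 176.885.
Gain = 176.885 / 206.428 = 0.8569 → 0.857.

0.857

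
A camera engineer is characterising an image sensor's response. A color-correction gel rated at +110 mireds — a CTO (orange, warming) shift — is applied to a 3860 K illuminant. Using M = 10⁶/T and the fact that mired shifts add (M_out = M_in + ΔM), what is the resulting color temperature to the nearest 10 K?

2710 K

M_in = 10⁶/3860 = 259.07 mireds.
M_out = 259.07 + (+110) = 369.07 mireds.
T_out = 10⁶/369.07 = 2709.5 K → 2710 K.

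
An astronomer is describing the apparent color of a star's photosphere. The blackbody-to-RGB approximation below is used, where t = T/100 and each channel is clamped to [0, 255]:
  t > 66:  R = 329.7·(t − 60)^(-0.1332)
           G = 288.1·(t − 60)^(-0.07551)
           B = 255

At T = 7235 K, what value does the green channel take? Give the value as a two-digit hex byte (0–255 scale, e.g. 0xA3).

0xEE

t = 7235/100 = 72.35; the t > 66 branch applies.
G = 288.1·(72.35 − 60)^(-0.07551) = 288.1·12.35^(-0.07551) = 288.1·0.82712 = 238.293.
Rounded: 238; in hex, 0xEE.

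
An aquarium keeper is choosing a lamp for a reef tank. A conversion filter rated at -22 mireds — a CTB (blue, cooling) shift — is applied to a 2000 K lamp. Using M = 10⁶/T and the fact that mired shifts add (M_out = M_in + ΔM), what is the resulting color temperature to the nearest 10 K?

M_in = 10⁶/2000 = 500.00 mireds.
M_out = 500.00 + (-22) = 478.00 mireds.
T_out = 10⁶/478.00 = 2092.1 K → 2090 K.

2090 K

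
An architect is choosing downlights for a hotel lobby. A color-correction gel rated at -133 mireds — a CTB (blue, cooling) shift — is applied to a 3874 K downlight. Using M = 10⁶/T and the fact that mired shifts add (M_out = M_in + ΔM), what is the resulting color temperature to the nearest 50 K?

M_in = 10⁶/3874 = 258.13 mireds.
M_out = 258.13 + (-133) = 125.13 mireds.
T_out = 10⁶/125.13 = 7991.6 K → 8000 K.

8000 K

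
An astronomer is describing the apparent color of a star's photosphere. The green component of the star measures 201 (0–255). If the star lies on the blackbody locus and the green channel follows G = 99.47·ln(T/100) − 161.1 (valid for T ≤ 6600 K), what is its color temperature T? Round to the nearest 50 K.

ln t = (201 + 161.1) / 99.47 = 3.6403.
t = e^3.6403 = 38.103.
T = 100·t = 3810 K → 3800 K to the nearest 50 K.

3800 K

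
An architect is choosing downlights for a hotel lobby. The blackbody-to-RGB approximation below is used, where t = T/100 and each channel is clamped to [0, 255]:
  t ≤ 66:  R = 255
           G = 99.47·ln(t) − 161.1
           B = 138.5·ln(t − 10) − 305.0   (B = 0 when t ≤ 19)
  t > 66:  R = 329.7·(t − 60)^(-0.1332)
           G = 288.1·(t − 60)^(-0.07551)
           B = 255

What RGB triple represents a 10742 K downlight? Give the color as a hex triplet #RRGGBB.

#C5D7FF

t = 10742/100 = 107.42; the t > 66 branch applies.
R = 329.7·(107.42 − 60)^(-0.1332) = 329.7·47.42^(-0.1332) = 329.7·0.59808 = 197.188.
G = 288.1·(107.42 − 60)^(-0.07551) = 288.1·47.42^(-0.07551) = 288.1·0.74722 = 215.274.
B = 255 by definition for t > 66.
Rounded: (197, 215, 255).
In hex: #C5D7FF.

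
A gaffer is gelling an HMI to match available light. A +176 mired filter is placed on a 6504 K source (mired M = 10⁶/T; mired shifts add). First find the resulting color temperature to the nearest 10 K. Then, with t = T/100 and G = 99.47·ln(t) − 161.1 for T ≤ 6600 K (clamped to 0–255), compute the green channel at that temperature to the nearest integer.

178

M_in = 10⁶/6504 = 153.75; M_out = 153.75 + (+176) = 329.75.
T_out = 10⁶/329.75 = 3032.6 K → 3030 K; t = 30.3.
G = 99.47·ln 30.3 − 161.1 = 99.47·3.4111 − 161.1 = 178.207.
Rounded: 178.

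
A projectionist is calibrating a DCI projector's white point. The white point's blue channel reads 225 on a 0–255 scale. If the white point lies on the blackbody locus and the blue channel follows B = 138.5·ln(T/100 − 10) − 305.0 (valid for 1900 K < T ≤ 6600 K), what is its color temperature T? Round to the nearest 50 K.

ln(t − 10) = (225 + 305.0) / 138.5 = 3.8267.
t − 10 = e^3.8267 = 45.911, so t = 55.911.
T = 100·t = 5591 K → 5600 K to the nearest 50 K.

5600 K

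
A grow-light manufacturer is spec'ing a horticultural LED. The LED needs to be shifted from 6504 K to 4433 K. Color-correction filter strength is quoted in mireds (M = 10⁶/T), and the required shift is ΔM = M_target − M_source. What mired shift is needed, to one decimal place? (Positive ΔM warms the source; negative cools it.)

M_source = 10⁶/6504 = 153.752; M_target = 10⁶/4433 = 225.581.
ΔM = 225.581 − 153.752 = 71.829 → +71.8 mireds, a warming shift.

+71.8 mireds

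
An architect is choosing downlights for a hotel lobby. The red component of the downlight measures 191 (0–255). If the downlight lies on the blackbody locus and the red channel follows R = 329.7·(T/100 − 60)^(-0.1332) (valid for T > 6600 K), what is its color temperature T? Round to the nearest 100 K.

12000 K

(t − 60)^(-0.1332) = 191/329.7 = 0.57931.
t − 60 = 0.57931^(1/-0.1332) = 0.57931^(-7.508) = 60.245, so t = 120.245.
T = 100·t = 12025 K → 12000 K to the nearest 100 K.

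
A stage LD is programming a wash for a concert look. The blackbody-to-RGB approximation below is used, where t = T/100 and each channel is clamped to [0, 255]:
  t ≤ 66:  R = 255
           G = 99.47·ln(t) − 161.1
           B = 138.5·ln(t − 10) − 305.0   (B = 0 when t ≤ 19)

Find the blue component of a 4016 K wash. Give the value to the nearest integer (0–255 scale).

t = 4016/100 = 40.16; the t ≤ 66 branch applies.
B = 138.5·ln(40.16 − 10) − 305.0 = 138.5·ln 30.16 − 305.0 = 138.5·3.4065 − 305.0 = 166.803.
Rounded: 167.

167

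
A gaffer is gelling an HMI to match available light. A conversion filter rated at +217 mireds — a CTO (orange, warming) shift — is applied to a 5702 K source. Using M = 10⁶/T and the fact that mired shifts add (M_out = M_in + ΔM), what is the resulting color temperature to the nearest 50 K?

2550 K

M_in = 10⁶/5702 = 175.38 mireds.
M_out = 175.38 + (+217) = 392.38 mireds.
T_out = 10⁶/392.38 = 2548.6 K → 2550 K.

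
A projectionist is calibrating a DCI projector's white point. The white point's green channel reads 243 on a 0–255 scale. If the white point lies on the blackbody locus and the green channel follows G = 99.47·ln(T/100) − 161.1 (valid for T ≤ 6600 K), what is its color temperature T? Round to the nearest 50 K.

ln t = (243 + 161.1) / 99.47 = 4.0625.
t = e^4.0625 = 58.121.
T = 100·t = 5812 K → 5800 K to the nearest 50 K.

5800 K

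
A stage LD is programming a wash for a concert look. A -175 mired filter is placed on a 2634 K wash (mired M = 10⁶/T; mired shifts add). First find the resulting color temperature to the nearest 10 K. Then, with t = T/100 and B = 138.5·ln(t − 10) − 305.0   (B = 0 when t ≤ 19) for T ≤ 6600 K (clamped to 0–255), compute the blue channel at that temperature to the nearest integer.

202

M_in = 10⁶/2634 = 379.65; M_out = 379.65 + (-175) = 204.65.
T_out = 10⁶/204.65 = 4886.4 K → 4890 K; t = 48.9.
B = 138.5·ln(48.9 − 10) − 305.0 = 138.5·ln 38.9 − 305.0 = 138.5·3.6610 − 305.0 = 202.048.
Rounded: 202.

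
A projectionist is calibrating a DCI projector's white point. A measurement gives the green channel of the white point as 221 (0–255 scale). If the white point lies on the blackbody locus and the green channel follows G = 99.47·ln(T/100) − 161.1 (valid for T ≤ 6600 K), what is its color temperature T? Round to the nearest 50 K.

ln t = (221 + 161.1) / 99.47 = 3.8414.
t = e^3.8414 = 46.589.
T = 100·t = 4659 K → 4650 K to the nearest 50 K.

4650 K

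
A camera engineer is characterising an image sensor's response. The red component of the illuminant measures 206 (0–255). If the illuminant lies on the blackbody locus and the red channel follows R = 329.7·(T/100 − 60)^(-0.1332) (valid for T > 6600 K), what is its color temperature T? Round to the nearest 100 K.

(t − 60)^(-0.1332) = 206/329.7 = 0.62481.
t − 60 = 0.62481^(1/-0.1332) = 0.62481^(-7.508) = 34.152, so t = 94.152.
T = 100·t = 9415 K → 9400 K to the nearest 100 K.

9400 K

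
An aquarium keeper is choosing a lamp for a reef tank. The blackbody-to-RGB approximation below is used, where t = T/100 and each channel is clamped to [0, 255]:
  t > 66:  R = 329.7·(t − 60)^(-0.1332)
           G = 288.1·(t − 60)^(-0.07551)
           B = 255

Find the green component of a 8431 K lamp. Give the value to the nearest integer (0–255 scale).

t = 8431/100 = 84.31; the t > 66 branch applies.
G = 288.1·(84.31 − 60)^(-0.07551) = 288.1·24.31^(-0.07551) = 288.1·0.78589 = 226.414.
Rounded: 226.

226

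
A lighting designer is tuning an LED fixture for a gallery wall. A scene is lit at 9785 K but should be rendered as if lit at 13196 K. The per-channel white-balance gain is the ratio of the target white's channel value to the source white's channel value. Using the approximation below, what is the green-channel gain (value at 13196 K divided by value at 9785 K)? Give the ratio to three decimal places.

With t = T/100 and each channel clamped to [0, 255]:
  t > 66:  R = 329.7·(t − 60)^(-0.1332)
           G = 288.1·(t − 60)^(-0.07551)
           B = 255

0.953

At 9785 K (t = 97.85):
  G = 288.1·(97.85 − 60)^(-0.07551) = 288.1·37.85^(-0.07551) = 288.1·0.76005 = 218.969.
At 13196 K (t = 131.96):
  G = 288.1·(131.96 − 60)^(-0.07551) = 288.1·71.96^(-0.07551) = 288.1·0.72405 = 208.600.
Gain = 208.600 / 218.969 = 0.9526 → 0.953.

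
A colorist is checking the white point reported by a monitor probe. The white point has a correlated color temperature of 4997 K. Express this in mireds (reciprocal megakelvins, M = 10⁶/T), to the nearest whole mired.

200 mireds

M = 10⁶ / 4997 = 200.120 → 200 mireds.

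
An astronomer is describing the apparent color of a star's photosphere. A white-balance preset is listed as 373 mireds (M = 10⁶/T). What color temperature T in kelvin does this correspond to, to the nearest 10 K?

2680 K

T = 10⁶ / 373 = 2680.97 K → 2680 K.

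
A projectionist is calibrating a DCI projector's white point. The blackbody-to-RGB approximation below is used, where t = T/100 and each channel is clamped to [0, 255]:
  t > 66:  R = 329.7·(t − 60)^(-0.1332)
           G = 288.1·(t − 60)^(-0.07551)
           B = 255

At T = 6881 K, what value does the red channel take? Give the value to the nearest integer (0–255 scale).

247

t = 6881/100 = 68.81; the t > 66 branch applies.
R = 329.7·(68.81 − 60)^(-0.1332) = 329.7·8.81^(-0.1332) = 329.7·0.74839 = 246.745.
Rounded: 247.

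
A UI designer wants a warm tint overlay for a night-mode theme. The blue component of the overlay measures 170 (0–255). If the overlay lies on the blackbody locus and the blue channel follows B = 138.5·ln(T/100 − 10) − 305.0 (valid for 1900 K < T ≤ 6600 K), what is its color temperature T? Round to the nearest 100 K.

4100 K

ln(t − 10) = (170 + 305.0) / 138.5 = 3.4296.
t − 10 = e^3.4296 = 30.864, so t = 40.864.
T = 100·t = 4086 K → 4100 K to the nearest 100 K.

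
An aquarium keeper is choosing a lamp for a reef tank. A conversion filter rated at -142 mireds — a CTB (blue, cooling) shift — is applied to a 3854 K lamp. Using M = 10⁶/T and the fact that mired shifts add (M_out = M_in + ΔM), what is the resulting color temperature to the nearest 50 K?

M_in = 10⁶/3854 = 259.47 mireds.
M_out = 259.47 + (-142) = 117.47 mireds.
T_out = 10⁶/117.47 = 8512.8 K → 8500 K.

8500 K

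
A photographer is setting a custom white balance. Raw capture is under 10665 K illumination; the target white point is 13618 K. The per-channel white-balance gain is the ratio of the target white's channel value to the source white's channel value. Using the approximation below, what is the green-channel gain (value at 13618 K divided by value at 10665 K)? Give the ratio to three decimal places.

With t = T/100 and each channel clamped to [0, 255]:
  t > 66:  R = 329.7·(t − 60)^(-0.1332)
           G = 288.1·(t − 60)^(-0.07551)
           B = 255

At 10665 K (t = 106.65):
  G = 288.1·(106.65 − 60)^(-0.07551) = 288.1·46.65^(-0.07551) = 288.1·0.74814 = 215.540.
At 13618 K (t = 136.18):
  G = 288.1·(136.18 − 60)^(-0.07551) = 288.1·76.18^(-0.07551) = 288.1·0.72095 = 207.704.
Gain = 207.704 / 215.540 = 0.9636 → 0.964.

0.964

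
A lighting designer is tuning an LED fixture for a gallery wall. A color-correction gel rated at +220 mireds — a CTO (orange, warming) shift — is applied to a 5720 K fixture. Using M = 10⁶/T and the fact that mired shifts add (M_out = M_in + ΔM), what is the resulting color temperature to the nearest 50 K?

M_in = 10⁶/5720 = 174.83 mireds.
M_out = 174.83 + (+220) = 394.83 mireds.
T_out = 10⁶/394.83 = 2532.8 K → 2550 K.

2550 K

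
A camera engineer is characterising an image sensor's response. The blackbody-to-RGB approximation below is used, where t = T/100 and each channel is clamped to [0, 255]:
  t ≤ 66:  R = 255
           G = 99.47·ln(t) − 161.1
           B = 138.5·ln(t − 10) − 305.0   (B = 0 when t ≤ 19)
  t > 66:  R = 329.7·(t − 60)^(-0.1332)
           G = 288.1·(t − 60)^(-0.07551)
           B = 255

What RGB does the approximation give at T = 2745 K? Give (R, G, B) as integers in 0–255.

(255, 168, 91)

t = 2745/100 = 27.45; the t ≤ 66 branch applies.
R = 255 by definition for t ≤ 66.
G = 99.47·ln 27.45 − 161.1 = 99.47·3.3124 − 161.1 = 168.381.
B = 138.5·ln(27.45 − 10) − 305.0 = 138.5·ln 17.45 − 305.0 = 138.5·2.8593 − 305.0 = 91.019.
Rounded: (255, 168, 91).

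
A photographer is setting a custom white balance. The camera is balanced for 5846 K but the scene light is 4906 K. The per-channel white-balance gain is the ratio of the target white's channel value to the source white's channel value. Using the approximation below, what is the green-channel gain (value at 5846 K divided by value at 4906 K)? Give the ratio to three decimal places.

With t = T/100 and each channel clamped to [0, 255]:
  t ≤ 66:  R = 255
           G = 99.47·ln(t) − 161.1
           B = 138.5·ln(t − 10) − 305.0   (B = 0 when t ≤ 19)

1.077

At 4906 K (t = 49.06):
  G = 99.47·ln 49.06 − 161.1 = 99.47·3.8930 − 161.1 = 226.141.
At 5846 K (t = 58.46):
  G = 99.47·ln 58.46 − 161.1 = 99.47·4.0683 − 161.1 = 243.578.
Gain = 243.578 / 226.141 = 1.0771 → 1.077.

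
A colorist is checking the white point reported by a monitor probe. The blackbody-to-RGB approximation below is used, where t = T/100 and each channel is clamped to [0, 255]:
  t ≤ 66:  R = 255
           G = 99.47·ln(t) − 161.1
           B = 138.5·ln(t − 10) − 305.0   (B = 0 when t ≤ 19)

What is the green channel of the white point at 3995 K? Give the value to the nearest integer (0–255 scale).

206

t = 3995/100 = 39.95; the t ≤ 66 branch applies.
G = 99.47·ln 39.95 − 161.1 = 99.47·3.6876 − 161.1 = 205.708.
Rounded: 206.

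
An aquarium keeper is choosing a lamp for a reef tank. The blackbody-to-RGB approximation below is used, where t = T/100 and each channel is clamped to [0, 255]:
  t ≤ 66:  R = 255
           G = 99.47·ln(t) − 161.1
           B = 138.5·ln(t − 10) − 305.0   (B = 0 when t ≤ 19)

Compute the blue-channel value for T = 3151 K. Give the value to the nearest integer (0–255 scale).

120

t = 3151/100 = 31.51; the t ≤ 66 branch applies.
B = 138.5·ln(31.51 − 10) − 305.0 = 138.5·ln 21.51 − 305.0 = 138.5·3.0685 − 305.0 = 119.990.
Rounded: 120.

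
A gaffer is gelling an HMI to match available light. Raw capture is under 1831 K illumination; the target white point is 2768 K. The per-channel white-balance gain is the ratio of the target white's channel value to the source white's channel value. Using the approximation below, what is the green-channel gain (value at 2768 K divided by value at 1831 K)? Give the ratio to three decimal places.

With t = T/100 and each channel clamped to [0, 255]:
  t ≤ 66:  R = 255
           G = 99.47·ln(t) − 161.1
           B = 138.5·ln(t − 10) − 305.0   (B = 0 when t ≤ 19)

At 1831 K (t = 18.31):
  G = 99.47·ln 18.31 − 161.1 = 99.47·2.9074 − 161.1 = 128.104.
At 2768 K (t = 27.68):
  G = 99.47·ln 27.68 − 161.1 = 99.47·3.3207 − 161.1 = 169.211.
Gain = 169.211 / 128.104 = 1.3209 → 1.321.

1.321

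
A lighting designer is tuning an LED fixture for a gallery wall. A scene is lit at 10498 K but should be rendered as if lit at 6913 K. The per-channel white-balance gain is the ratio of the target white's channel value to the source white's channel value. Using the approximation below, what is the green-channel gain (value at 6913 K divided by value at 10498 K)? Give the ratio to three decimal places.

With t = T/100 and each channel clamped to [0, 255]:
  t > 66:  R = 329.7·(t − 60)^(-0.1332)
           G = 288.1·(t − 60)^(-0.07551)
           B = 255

At 10498 K (t = 104.98):
  G = 288.1·(104.98 − 60)^(-0.07551) = 288.1·44.98^(-0.07551) = 288.1·0.75021 = 216.134.
At 6913 K (t = 69.13):
  G = 288.1·(69.13 − 60)^(-0.07551) = 288.1·9.13^(-0.07551) = 288.1·0.84620 = 243.791.
Gain = 243.791 / 216.134 = 1.1280 → 1.128.

1.128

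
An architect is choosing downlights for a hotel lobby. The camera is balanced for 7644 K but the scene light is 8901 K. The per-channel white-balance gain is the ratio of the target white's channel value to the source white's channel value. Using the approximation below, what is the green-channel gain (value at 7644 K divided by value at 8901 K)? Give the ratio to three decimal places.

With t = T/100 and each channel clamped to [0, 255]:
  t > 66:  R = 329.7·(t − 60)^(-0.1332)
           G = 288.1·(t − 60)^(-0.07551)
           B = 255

1.044

At 8901 K (t = 89.01):
  G = 288.1·(89.01 − 60)^(-0.07551) = 288.1·29.01^(-0.07551) = 288.1·0.77547 = 223.412.
At 7644 K (t = 76.44):
  G = 288.1·(76.44 − 60)^(-0.07551) = 288.1·16.44^(-0.07551) = 288.1·0.80944 = 233.201.
Gain = 233.201 / 223.412 = 1.0438 → 1.044.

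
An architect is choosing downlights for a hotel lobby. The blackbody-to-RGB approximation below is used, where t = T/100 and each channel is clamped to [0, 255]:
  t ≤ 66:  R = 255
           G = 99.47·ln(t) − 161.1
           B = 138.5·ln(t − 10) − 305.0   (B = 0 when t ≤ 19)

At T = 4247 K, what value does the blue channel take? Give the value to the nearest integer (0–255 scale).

t = 4247/100 = 42.47; the t ≤ 66 branch applies.
B = 138.5·ln(42.47 − 10) − 305.0 = 138.5·ln 32.47 − 305.0 = 138.5·3.4803 − 305.0 = 177.024.
Rounded: 177.

177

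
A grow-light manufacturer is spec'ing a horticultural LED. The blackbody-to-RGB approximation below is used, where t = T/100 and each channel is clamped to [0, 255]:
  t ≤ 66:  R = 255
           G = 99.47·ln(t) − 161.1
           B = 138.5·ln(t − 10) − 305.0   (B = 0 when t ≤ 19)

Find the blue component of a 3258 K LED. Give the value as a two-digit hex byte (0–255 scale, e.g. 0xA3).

t = 3258/100 = 32.58; the t ≤ 66 branch applies.
B = 138.5·ln(32.58 − 10) − 305.0 = 138.5·ln 22.58 − 305.0 = 138.5·3.1171 − 305.0 = 126.713.
Rounded: 127; in hex, 0x7F.

0x7F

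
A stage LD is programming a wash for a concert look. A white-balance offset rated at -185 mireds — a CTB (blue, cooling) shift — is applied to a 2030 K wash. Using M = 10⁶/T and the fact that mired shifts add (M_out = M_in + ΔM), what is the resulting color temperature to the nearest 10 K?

M_in = 10⁶/2030 = 492.61 mireds.
M_out = 492.61 + (-185) = 307.61 mireds.
T_out = 10⁶/307.61 = 3250.9 K → 3250 K.

3250 K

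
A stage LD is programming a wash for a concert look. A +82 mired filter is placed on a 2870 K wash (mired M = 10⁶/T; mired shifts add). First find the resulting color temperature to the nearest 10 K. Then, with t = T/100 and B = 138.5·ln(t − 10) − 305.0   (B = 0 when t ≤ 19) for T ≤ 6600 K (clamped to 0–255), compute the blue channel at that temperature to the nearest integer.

52

M_in = 10⁶/2870 = 348.43; M_out = 348.43 + (+82) = 430.43.
T_out = 10⁶/430.43 = 2323.2 K → 2320 K; t = 23.2.
B = 138.5·ln(23.2 − 10) − 305.0 = 138.5·ln 13.2 − 305.0 = 138.5·2.5802 − 305.0 = 52.360.
Rounded: 52.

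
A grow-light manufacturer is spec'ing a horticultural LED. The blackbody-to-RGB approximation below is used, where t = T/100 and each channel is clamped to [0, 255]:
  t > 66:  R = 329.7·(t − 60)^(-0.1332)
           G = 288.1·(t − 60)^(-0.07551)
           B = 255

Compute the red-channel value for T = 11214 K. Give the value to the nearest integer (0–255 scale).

195

t = 11214/100 = 112.14; the t > 66 branch applies.
R = 329.7·(112.14 − 60)^(-0.1332) = 329.7·52.14^(-0.1332) = 329.7·0.59057 = 194.712.
Rounded: 195.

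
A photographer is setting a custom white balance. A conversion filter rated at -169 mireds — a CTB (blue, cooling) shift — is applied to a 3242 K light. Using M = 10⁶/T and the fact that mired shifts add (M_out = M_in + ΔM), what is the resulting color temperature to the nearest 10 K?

7170 K

M_in = 10⁶/3242 = 308.45 mireds.
M_out = 308.45 + (-169) = 139.45 mireds.
T_out = 10⁶/139.45 = 7170.9 K → 7170 K.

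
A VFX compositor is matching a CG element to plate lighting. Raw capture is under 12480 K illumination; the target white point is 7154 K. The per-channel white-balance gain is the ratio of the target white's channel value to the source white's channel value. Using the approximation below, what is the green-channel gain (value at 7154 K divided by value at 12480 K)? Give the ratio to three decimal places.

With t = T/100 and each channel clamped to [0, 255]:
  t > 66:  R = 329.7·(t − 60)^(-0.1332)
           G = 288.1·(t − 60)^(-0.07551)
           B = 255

1.139

At 12480 K (t = 124.8):
  G = 288.1·(124.8 − 60)^(-0.07551) = 288.1·64.8^(-0.07551) = 288.1·0.72981 = 210.257.
At 7154 K (t = 71.54):
  G = 288.1·(71.54 − 60)^(-0.07551) = 288.1·11.54^(-0.07551) = 288.1·0.83137 = 239.517.
Gain = 239.517 / 210.257 = 1.1392 → 1.139.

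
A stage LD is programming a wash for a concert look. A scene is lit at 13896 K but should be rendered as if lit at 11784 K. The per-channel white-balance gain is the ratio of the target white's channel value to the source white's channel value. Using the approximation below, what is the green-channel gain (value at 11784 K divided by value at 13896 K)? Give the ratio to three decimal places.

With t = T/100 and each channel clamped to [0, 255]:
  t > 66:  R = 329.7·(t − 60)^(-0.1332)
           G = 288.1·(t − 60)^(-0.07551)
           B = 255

1.024

At 13896 K (t = 138.96):
  G = 288.1·(138.96 − 60)^(-0.07551) = 288.1·78.96^(-0.07551) = 288.1·0.71900 = 207.143.
At 11784 K (t = 117.84):
  G = 288.1·(117.84 − 60)^(-0.07551) = 288.1·57.84^(-0.07551) = 288.1·0.73610 = 212.069.
Gain = 212.069 / 207.143 = 1.0238 → 1.024.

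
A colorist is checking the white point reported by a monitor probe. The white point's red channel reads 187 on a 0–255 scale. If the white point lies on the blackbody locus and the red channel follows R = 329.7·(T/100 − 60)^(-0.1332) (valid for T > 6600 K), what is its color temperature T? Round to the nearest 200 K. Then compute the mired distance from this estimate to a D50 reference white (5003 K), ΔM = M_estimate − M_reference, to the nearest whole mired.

-123 mireds

(t − 60)^(-0.1332) = 187/329.7 = 0.56718.
t − 60 = 0.56718^(1/-0.1332) = 0.56718^(-7.508) = 70.620, so t = 130.620.
T = 100·t = 13062 K → 13000 K to the nearest 200 K.
M_estimate = 10⁶/13000 = 76.92; M_reference = 10⁶/5003 = 199.88.
ΔM = 76.92 − 199.88 = -122.96 → -123 mireds.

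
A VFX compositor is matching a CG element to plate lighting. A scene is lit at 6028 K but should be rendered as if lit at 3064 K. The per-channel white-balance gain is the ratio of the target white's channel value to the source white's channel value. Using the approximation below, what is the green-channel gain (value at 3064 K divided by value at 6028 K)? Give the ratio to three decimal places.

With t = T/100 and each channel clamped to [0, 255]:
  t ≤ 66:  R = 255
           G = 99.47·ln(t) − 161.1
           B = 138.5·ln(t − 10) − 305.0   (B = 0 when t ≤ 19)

At 6028 K (t = 60.28):
  G = 99.47·ln 60.28 − 161.1 = 99.47·4.0990 − 161.1 = 246.628.
At 3064 K (t = 30.64):
  G = 99.47·ln 30.64 − 161.1 = 99.47·3.4223 − 161.1 = 179.317.
Gain = 179.317 / 246.628 = 0.7271 → 0.727.

0.727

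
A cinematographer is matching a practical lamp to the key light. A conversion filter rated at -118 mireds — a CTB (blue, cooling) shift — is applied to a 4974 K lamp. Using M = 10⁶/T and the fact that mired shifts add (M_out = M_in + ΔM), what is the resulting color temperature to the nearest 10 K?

M_in = 10⁶/4974 = 201.05 mireds.
M_out = 201.05 + (-118) = 83.05 mireds.
T_out = 10⁶/83.05 = 12041.6 K → 12040 K.

12040 K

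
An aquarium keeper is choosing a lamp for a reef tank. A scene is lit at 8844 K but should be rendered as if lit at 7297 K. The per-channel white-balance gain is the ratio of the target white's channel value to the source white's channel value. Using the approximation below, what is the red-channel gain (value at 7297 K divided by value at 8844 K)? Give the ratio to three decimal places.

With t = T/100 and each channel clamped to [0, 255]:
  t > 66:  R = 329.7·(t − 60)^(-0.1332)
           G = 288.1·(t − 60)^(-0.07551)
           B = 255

1.110

At 8844 K (t = 88.44):
  R = 329.7·(88.44 − 60)^(-0.1332) = 329.7·28.44^(-0.1332) = 329.7·0.64023 = 211.084.
At 7297 K (t = 72.97):
  R = 329.7·(72.97 − 60)^(-0.1332) = 329.7·12.97^(-0.1332) = 329.7·0.71081 = 234.356.
Gain = 234.356 / 211.084 = 1.1102 → 1.110.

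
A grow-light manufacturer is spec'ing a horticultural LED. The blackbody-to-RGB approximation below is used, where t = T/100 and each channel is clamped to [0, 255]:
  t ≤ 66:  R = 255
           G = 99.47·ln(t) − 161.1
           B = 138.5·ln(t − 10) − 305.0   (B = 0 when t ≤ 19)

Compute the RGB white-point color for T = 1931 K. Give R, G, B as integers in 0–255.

R=255, G=133, B=4

t = 1931/100 = 19.31; the t ≤ 66 branch applies.
R = 255 by definition for t ≤ 66.
G = 99.47·ln 19.31 − 161.1 = 99.47·2.9606 − 161.1 = 133.393.
B = 138.5·ln(19.31 − 10) − 305.0 = 138.5·ln 9.31 − 305.0 = 138.5·2.2311 − 305.0 = 4.006.
Rounded: (255, 133, 4).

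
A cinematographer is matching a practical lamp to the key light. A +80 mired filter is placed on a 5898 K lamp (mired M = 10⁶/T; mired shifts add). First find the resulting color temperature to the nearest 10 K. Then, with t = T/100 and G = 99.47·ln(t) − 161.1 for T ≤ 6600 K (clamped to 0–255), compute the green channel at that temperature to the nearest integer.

M_in = 10⁶/5898 = 169.55; M_out = 169.55 + (+80) = 249.55.
T_out = 10⁶/249.55 = 4007.2 K → 4010 K; t = 40.1.
G = 99.47·ln 40.1 − 161.1 = 99.47·3.6914 − 161.1 = 206.081.
Rounded: 206.

206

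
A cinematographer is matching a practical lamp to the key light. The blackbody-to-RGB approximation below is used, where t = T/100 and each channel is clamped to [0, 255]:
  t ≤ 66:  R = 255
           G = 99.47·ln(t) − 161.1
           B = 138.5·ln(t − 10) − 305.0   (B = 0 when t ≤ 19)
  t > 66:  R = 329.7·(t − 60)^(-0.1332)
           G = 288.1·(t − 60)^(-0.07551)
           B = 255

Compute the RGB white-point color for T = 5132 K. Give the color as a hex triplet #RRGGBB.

t = 5132/100 = 51.32; the t ≤ 66 branch applies.
R = 255 by definition for t ≤ 66.
G = 99.47·ln 51.32 − 161.1 = 99.47·3.9381 − 161.1 = 230.621.
B = 138.5·ln(51.32 − 10) − 305.0 = 138.5·ln 41.32 − 305.0 = 138.5·3.7213 − 305.0 = 210.407.
Rounded: (255, 231, 210).
In hex: #FFE7D2.

#FFE7D2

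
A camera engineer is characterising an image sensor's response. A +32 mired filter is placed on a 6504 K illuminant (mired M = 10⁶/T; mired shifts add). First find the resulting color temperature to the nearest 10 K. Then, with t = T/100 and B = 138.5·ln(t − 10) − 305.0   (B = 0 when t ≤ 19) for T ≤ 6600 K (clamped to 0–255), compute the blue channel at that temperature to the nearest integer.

218

M_in = 10⁶/6504 = 153.75; M_out = 153.75 + (+32) = 185.75.
T_out = 10⁶/185.75 = 5383.5 K → 5380 K; t = 53.8.
B = 138.5·ln(53.8 − 10) − 305.0 = 138.5·ln 43.8 − 305.0 = 138.5·3.7796 − 305.0 = 218.479.
Rounded: 218.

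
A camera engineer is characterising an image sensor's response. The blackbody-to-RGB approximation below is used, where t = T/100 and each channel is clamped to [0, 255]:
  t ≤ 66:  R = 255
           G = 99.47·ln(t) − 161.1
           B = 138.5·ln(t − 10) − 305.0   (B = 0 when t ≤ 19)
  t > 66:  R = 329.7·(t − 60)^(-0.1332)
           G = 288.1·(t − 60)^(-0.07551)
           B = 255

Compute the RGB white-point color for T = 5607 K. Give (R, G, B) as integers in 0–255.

t = 5607/100 = 56.07; the t ≤ 66 branch applies.
R = 255 by definition for t ≤ 66.
G = 99.47·ln 56.07 − 161.1 = 99.47·4.0266 − 161.1 = 239.426.
B = 138.5·ln(56.07 − 10) − 305.0 = 138.5·ln 46.07 − 305.0 = 138.5·3.8302 − 305.0 = 225.477.
Rounded: (255, 239, 225).

(255, 239, 225)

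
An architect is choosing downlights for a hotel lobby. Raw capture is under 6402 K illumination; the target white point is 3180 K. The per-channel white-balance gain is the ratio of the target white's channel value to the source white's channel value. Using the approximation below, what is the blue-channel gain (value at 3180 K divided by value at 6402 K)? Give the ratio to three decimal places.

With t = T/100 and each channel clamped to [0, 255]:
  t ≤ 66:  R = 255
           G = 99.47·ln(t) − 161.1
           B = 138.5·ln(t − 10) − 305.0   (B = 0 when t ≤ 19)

0.492

At 6402 K (t = 64.02):
  B = 138.5·ln(64.02 − 10) − 305.0 = 138.5·ln 54.02 − 305.0 = 138.5·3.9894 − 305.0 = 247.526.
At 3180 K (t = 31.8):
  B = 138.5·ln(31.8 − 10) − 305.0 = 138.5·ln 21.8 − 305.0 = 138.5·3.0819 − 305.0 = 121.845.
Gain = 121.845 / 247.526 = 0.4923 → 0.492.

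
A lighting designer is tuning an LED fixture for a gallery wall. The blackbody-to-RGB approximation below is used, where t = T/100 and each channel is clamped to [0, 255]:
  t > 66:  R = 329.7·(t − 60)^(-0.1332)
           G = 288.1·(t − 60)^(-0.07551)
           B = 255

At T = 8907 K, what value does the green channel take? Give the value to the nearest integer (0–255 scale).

t = 8907/100 = 89.07; the t > 66 branch applies.
G = 288.1·(89.07 − 60)^(-0.07551) = 288.1·29.07^(-0.07551) = 288.1·0.77535 = 223.377.
Rounded: 223.

223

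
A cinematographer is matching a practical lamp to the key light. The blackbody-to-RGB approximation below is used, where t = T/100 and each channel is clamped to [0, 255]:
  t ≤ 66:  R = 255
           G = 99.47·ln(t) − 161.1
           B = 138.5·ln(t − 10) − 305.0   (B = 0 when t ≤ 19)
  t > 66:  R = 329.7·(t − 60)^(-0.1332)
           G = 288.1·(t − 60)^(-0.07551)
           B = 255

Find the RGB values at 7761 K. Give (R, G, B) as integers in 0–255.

(225, 232, 255)

t = 7761/100 = 77.61; the t > 66 branch applies.
R = 329.7·(77.61 − 60)^(-0.1332) = 329.7·17.61^(-0.1332) = 329.7·0.68244 = 225.001.
G = 288.1·(77.61 − 60)^(-0.07551) = 288.1·17.61^(-0.07551) = 288.1·0.80525 = 231.994.
B = 255 by definition for t > 66.
Rounded: (225, 232, 255).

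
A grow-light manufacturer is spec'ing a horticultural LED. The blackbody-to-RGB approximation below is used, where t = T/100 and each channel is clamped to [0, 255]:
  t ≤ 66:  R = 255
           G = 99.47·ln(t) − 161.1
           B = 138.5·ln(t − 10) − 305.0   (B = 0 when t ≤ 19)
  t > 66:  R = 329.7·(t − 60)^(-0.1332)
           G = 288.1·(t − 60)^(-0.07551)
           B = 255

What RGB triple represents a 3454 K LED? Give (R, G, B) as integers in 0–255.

t = 3454/100 = 34.54; the t ≤ 66 branch applies.
R = 255 by definition for t ≤ 66.
G = 99.47·ln 34.54 − 161.1 = 99.47·3.5421 − 161.1 = 191.234.
B = 138.5·ln(34.54 − 10) − 305.0 = 138.5·ln 24.54 − 305.0 = 138.5·3.2003 − 305.0 = 138.242.
Rounded: (255, 191, 138).

(255, 191, 138)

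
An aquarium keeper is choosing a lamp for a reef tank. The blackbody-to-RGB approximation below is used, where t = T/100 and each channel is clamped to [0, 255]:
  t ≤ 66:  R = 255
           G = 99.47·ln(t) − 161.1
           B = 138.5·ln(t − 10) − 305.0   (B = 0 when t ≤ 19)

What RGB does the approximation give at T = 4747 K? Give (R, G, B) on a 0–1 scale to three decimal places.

(1.000, 0.874, 0.772)

t = 4747/100 = 47.47; the t ≤ 66 branch applies.
R = 255 by definition for t ≤ 66.
G = 99.47·ln 47.47 − 161.1 = 99.47·3.8601 − 161.1 = 222.864.
B = 138.5·ln(47.47 − 10) − 305.0 = 138.5·ln 37.47 − 305.0 = 138.5·3.6235 − 305.0 = 196.860.
Dividing each by 255: (1.0000, 0.8740, 0.7720) → (1.000, 0.874, 0.772).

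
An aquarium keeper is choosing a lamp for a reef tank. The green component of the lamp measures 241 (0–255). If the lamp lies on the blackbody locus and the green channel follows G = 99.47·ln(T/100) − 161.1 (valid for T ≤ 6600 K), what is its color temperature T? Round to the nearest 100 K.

ln t = (241 + 161.1) / 99.47 = 4.0424.
t = e^4.0424 = 56.964.
T = 100·t = 5696 K → 5700 K to the nearest 100 K.

5700 K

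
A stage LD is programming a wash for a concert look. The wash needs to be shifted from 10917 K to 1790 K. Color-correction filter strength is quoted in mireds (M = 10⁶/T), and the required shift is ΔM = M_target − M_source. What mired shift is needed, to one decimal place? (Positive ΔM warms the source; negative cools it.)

+467.1 mireds

M_source = 10⁶/10917 = 91.600; M_target = 10⁶/1790 = 558.659.
ΔM = 558.659 − 91.600 = 467.059 → +467.1 mireds, a warming shift.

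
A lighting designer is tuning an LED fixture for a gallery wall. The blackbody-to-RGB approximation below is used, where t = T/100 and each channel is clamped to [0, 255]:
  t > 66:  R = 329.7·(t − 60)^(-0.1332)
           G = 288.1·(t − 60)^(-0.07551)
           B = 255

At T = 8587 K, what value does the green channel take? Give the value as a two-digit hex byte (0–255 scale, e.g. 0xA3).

0xE1

t = 8587/100 = 85.87; the t > 66 branch applies.
G = 288.1·(85.87 − 60)^(-0.07551) = 288.1·25.87^(-0.07551) = 288.1·0.78220 = 225.353.
Rounded: 225; in hex, 0xE1.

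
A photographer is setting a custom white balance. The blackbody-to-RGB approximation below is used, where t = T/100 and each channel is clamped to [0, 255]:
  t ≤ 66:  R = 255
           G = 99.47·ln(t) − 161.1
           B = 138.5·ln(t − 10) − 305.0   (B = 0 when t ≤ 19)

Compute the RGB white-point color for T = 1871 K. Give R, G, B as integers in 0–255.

R=255, G=130, B=0

t = 1871/100 = 18.71; the t ≤ 66 branch applies.
R = 255 by definition for t ≤ 66.
G = 99.47·ln 18.71 − 161.1 = 99.47·2.9291 − 161.1 = 130.253.
t = 18.71 ≤ 19, so B = 0.
Rounded: (255, 130, 0).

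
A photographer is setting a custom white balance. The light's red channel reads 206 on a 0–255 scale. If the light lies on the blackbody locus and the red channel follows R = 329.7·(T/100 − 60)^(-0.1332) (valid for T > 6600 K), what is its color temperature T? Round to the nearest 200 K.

(t − 60)^(-0.1332) = 206/329.7 = 0.62481.
t − 60 = 0.62481^(1/-0.1332) = 0.62481^(-7.508) = 34.152, so t = 94.152.
T = 100·t = 9415 K → 9400 K to the nearest 200 K.

9400 K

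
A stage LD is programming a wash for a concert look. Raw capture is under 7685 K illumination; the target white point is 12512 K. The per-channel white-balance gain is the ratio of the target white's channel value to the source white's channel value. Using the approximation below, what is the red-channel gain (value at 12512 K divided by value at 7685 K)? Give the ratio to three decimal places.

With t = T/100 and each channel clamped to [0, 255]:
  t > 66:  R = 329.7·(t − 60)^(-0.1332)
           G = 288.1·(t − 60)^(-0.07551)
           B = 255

0.835

At 7685 K (t = 76.85):
  R = 329.7·(76.85 − 60)^(-0.1332) = 329.7·16.85^(-0.1332) = 329.7·0.68646 = 226.327.
At 12512 K (t = 125.12):
  R = 329.7·(125.12 − 60)^(-0.1332) = 329.7·65.12^(-0.1332) = 329.7·0.57334 = 189.031.
Gain = 189.031 / 226.327 = 0.8352 → 0.835.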